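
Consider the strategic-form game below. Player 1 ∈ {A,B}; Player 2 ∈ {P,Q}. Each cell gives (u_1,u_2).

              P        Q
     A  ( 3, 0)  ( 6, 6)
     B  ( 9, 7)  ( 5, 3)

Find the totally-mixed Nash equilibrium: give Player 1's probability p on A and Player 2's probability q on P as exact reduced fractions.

P1 indiff ⇒ q·3+(1-q)·6 = q·9+(1-q)·5 ⇒ q(-6) = (1-q)(-1) ⇒ q = 1/7
P2 indiff ⇒ p·0+(1-p)·7 = p·6+(1-p)·3 ⇒ p(-6) = (1-p)(-4) ⇒ p = 2/5

p=2/5, q=1/7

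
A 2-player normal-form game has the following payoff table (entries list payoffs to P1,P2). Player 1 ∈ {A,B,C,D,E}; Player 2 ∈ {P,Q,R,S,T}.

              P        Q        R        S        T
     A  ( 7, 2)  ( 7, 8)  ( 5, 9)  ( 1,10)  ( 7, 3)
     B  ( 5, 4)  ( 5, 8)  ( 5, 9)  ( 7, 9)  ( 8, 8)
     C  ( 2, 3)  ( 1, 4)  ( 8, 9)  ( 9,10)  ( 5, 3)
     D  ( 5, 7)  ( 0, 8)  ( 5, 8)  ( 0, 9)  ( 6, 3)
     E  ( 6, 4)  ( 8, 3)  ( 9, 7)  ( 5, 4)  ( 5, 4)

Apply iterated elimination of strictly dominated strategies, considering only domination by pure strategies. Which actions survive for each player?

Remaining: P1:{C,E} P2:{R,S}

P2 drop P (R beats it: A:9>2 B:9>4 C:9>3 D:8>7 E:7>4)
P2 drop Q (S beats it: A:10>8 B:9>8 C:10>4 D:9>8 E:4>3)
P2 drop T (R beats it: A:9>3 B:9>8 C:9>3 D:8>3 E:7>4)
P1 drop A (C beats it: R:8>5 S:9>1)
P1 drop B (C beats it: R:8>5 S:9>7)
P1 drop D (C beats it: R:8>5 S:9>0)
P1→{C,E} P2→{R,S}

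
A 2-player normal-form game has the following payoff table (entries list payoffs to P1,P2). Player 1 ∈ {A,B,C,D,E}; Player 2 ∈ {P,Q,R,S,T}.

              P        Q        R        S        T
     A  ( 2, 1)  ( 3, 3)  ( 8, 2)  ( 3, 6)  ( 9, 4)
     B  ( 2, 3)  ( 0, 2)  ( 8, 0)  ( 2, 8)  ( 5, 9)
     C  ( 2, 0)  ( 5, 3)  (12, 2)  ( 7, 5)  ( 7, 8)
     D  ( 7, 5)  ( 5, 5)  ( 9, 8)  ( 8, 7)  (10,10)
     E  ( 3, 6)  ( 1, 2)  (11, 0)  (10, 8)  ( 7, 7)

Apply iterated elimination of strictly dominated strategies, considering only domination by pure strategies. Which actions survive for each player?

Remaining: P1:{D,E} P2:{S,T}

P1 drop A (D beats it: P:7>2 Q:5>3 R:9>8 S:8>3 T:10>9)
P1 drop B (D beats it: P:7>2 Q:5>0 R:9>8 S:8>2 T:10>5)
P2 drop P (S beats it: C:5>0 D:7>5 E:8>6)
P2 drop Q (S beats it: C:5>3 D:7>5 E:8>2)
P2 drop R (T beats it: C:8>2 D:10>8 E:7>0)
P1 drop C (D beats it: S:8>7 T:10>7)
P1→{D,E} P2→{S,T}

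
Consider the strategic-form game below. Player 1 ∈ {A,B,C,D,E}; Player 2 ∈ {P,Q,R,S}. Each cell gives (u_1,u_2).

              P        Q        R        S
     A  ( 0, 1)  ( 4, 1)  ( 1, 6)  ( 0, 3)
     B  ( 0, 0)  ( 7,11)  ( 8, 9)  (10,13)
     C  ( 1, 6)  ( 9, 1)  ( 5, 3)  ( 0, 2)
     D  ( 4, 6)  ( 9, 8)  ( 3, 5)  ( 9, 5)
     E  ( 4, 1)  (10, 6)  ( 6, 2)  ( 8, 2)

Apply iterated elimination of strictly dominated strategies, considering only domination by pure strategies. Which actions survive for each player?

Survivors P1:{B,D,E} P2:{Q,S}

P1 drop A (D beats it: P:4>0 Q:9>4 R:3>1 S:9>0)
P1 drop C (E beats it: P:4>1 Q:10>9 R:6>5 S:8>0)
P2 drop P (Q beats it: B:11>0 D:8>6 E:6>1)
P2 drop R (Q beats it: B:11>9 D:8>5 E:6>2)
P1→{B,D,E} P2→{Q,S}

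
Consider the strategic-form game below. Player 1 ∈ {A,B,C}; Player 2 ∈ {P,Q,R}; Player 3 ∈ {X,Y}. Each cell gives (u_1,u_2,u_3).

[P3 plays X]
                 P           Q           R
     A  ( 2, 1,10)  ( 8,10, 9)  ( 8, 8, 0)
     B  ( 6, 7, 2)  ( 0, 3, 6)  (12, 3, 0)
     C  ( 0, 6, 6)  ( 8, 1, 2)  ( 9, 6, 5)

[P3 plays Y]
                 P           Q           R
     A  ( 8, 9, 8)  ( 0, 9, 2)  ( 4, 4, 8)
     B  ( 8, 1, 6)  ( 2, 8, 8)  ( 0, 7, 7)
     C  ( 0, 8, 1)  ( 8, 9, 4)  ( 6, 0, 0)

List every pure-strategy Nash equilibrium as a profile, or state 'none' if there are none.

Nash profiles: (A,Q,X), (C,Q,Y)

(A,P,X): not NE [P1→B gives 6>2; P2→Q gives 10>1]
(A,P,Y): not NE [P3→X gives 10>8]
(A,Q,X): NE
(A,Q,Y): not NE [P1→C gives 8>0; P3→X gives 9>2]
(A,R,X): not NE [P1→B gives 12>8; P2→Q gives 10>8; P3→Y gives 8>0]
(A,R,Y): not NE [P1→C gives 6>4; P2→Q gives 9>4]
(B,P,X): not NE [P3→Y gives 6>2]
(B,P,Y): not NE [P2→Q gives 8>1]
(B,Q,X): not NE [P1→C gives 8>0; P2→P gives 7>3; P3→Y gives 8>6]
(B,Q,Y): not NE [P1→C gives 8>2]
(B,R,X): not NE [P2→P gives 7>3; P3→Y gives 7>0]
(B,R,Y): not NE [P1→C gives 6>0; P2→Q gives 8>7]
(C,P,X): not NE [P1→B gives 6>0]
(C,P,Y): not NE [P1→B gives 8>0; P2→Q gives 9>8; P3→X gives 6>1]
(C,Q,X): not NE [P2→R gives 6>1; P3→Y gives 4>2]
(C,Q,Y): NE
(C,R,X): not NE [P1→B gives 12>9]
(C,R,Y): not NE [P2→Q gives 9>0; P3→X gives 5>0]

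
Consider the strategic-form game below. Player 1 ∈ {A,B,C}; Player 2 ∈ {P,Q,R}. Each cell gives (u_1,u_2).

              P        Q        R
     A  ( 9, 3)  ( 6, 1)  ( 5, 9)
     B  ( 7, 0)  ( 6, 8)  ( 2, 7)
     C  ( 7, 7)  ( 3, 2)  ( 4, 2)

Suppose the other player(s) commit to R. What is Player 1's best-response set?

BR_1 = {A}

u_1(A vs R) = 5
u_1(B vs R) = 2
u_1(C vs R) = 4
max payoff 5 at {A}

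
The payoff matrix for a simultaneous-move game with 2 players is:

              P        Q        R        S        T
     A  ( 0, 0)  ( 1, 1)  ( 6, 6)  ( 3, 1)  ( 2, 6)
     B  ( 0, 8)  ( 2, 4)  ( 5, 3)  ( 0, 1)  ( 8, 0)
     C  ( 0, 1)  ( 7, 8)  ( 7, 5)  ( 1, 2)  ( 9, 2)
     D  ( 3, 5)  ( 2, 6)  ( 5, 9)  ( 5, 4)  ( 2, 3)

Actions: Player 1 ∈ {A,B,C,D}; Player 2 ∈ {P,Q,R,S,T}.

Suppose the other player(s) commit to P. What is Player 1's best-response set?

u_1(A vs P) = 0
u_1(B vs P) = 0
u_1(C vs P) = 0
u_1(D vs P) = 3
max payoff 3 at {D}

P1 best: {D}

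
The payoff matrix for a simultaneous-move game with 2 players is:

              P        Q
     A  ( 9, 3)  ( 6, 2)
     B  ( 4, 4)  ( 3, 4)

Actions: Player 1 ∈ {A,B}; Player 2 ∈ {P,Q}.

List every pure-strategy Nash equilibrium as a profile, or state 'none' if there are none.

PSNE = {(A,P)}

(A,P): NE
(A,Q): not NE [P2→P gives 3>2]
(B,P): not NE [P1→A gives 9>4]
(B,Q): not NE [P1→A gives 6>3]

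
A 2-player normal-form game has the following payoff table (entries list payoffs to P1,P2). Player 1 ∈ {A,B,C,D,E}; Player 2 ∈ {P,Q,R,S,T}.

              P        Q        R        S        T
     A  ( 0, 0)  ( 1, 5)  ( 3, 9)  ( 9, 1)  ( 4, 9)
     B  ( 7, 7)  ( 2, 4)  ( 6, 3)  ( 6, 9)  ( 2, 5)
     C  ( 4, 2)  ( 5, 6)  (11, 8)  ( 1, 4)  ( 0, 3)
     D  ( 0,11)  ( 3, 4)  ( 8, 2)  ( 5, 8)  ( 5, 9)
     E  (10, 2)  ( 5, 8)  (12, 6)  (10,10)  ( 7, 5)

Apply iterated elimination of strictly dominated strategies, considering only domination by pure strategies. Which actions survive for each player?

Remaining: P1:{C,E} P2:{Q,R,S}

P1 drop A (E beats it: P:10>0 Q:5>1 R:12>3 S:10>9 T:7>4)
P1 drop B (E beats it: P:10>7 Q:5>2 R:12>6 S:10>6 T:7>2)
P1 drop D (E beats it: P:10>0 Q:5>3 R:12>8 S:10>5 T:7>5)
P2 drop P (Q beats it: C:6>2 E:8>2)
P2 drop T (Q beats it: C:6>3 E:8>5)
P1→{C,E} P2→{Q,R,S}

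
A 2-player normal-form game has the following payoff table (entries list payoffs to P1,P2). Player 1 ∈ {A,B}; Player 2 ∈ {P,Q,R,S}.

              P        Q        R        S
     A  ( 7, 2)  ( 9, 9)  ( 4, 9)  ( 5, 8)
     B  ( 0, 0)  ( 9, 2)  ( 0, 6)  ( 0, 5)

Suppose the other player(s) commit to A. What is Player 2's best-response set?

P2 best: {Q,R}

u_2(P vs A) = 2
u_2(Q vs A) = 9
u_2(R vs A) = 9
u_2(S vs A) = 8
max payoff 9 at {Q,R}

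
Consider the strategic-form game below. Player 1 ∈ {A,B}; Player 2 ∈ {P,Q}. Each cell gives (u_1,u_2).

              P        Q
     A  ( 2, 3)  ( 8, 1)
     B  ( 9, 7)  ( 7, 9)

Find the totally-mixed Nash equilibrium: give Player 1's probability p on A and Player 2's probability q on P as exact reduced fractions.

(p,q) = (1/2, 1/8)

P1 indiff ⇒ q·2+(1-q)·8 = q·9+(1-q)·7 ⇒ q(-7) = (1-q)(-1) ⇒ q = 1/8
P2 indiff ⇒ p·3+(1-p)·7 = p·1+(1-p)·9 ⇒ p(2) = (1-p)(2) ⇒ p = 1/2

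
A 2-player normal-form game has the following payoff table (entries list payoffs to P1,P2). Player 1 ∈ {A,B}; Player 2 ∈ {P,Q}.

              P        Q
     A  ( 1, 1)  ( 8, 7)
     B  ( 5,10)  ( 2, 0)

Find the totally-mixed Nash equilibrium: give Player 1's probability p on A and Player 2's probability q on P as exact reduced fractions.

(p,q) = (5/8, 3/5)

P1 indiff ⇒ q·1+(1-q)·8 = q·5+(1-q)·2 ⇒ q(-4) = (1-q)(-6) ⇒ q = 3/5
P2 indiff ⇒ p·1+(1-p)·10 = p·7+(1-p)·0 ⇒ p(-6) = (1-p)(-10) ⇒ p = 5/8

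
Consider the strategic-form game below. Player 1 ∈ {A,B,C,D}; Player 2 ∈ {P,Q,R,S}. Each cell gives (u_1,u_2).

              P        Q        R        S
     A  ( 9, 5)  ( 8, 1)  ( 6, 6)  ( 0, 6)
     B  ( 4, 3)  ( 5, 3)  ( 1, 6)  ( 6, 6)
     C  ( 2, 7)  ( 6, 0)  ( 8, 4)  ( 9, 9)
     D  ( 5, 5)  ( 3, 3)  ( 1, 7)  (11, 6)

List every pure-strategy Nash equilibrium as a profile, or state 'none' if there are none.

(A,P): not NE [P2→S gives 6>5]
(A,Q): not NE [P2→S gives 6>1]
(A,R): not NE [P1→C gives 8>6]
(A,S): not NE [P1→D gives 11>0]
(B,P): not NE [P1→A gives 9>4; P2→S gives 6>3]
(B,Q): not NE [P1→A gives 8>5; P2→S gives 6>3]
(B,R): not NE [P1→C gives 8>1]
(B,S): not NE [P1→D gives 11>6]
(C,P): not NE [P1→A gives 9>2; P2→S gives 9>7]
(C,Q): not NE [P1→A gives 8>6; P2→S gives 9>0]
(C,R): not NE [P2→S gives 9>4]
(C,S): not NE [P1→D gives 11>9]
(D,P): not NE [P1→A gives 9>5; P2→R gives 7>5]
(D,Q): not NE [P1→A gives 8>3; P2→R gives 7>3]
(D,R): not NE [P1→C gives 8>1]
(D,S): not NE [P2→R gives 7>6]

Equilibria: none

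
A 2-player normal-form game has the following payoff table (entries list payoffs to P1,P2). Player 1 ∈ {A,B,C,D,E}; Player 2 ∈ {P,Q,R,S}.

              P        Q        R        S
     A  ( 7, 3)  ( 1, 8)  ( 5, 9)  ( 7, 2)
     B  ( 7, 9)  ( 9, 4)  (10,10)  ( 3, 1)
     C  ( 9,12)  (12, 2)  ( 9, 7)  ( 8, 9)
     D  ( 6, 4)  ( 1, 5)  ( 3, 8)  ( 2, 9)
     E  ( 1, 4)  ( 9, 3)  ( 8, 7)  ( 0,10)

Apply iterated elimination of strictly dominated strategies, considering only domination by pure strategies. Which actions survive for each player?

P1 drop A (C beats it: P:9>7 Q:12>1 R:9>5 S:8>7)
P1 drop D (B beats it: P:7>6 Q:9>1 R:10>3 S:3>2)
P1 drop E (C beats it: P:9>1 Q:12>9 R:9>8 S:8>0)
P2 drop Q (P beats it: B:9>4 C:12>2)
P2 drop S (P beats it: B:9>1 C:12>9)
P1→{B,C} P2→{P,R}

IESDS → P1:{B,C} P2:{P,R}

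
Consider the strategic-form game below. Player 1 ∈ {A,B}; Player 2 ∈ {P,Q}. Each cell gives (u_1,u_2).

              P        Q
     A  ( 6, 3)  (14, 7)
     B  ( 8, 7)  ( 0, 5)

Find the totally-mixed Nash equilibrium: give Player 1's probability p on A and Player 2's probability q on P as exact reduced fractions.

P1 indiff ⇒ q·6+(1-q)·14 = q·8+(1-q)·0 ⇒ q(-2) = (1-q)(-14) ⇒ q = 7/8
P2 indiff ⇒ p·3+(1-p)·7 = p·7+(1-p)·5 ⇒ p(-4) = (1-p)(-2) ⇒ p = 1/3

p=1/3, q=7/8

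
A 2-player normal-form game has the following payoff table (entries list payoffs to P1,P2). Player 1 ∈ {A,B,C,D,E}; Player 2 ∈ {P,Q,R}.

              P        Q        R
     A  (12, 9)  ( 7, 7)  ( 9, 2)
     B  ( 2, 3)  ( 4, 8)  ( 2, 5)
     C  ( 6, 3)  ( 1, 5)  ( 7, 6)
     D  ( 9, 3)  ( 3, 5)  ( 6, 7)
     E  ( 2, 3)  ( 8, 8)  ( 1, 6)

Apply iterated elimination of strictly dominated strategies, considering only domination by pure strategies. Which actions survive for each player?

Survivors P1:{A,E} P2:{P,Q}

P1 drop B (A beats it: P:12>2 Q:7>4 R:9>2)
P1 drop C (A beats it: P:12>6 Q:7>1 R:9>7)
P1 drop D (A beats it: P:12>9 Q:7>3 R:9>6)
P2 drop R (Q beats it: A:7>2 E:8>6)
P1→{A,E} P2→{P,Q}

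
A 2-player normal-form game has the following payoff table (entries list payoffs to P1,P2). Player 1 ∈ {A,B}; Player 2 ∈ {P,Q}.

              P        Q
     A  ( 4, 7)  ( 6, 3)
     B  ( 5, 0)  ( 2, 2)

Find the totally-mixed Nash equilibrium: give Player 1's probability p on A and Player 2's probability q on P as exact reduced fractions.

P1 mixes 1/3 on A; P2 mixes 4/5 on P

P1 indiff ⇒ q·4+(1-q)·6 = q·5+(1-q)·2 ⇒ q(-1) = (1-q)(-4) ⇒ q = 4/5
P2 indiff ⇒ p·7+(1-p)·0 = p·3+(1-p)·2 ⇒ p(4) = (1-p)(2) ⇒ p = 1/3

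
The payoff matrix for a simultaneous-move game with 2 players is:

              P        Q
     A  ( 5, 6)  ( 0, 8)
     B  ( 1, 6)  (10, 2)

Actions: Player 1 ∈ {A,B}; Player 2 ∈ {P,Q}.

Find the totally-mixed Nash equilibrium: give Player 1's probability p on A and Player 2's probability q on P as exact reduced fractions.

(p,q) = (2/3, 5/7)

P1 indiff ⇒ q·5+(1-q)·0 = q·1+(1-q)·10 ⇒ q(4) = (1-q)(10) ⇒ q = 5/7
P2 indiff ⇒ p·6+(1-p)·6 = p·8+(1-p)·2 ⇒ p(-2) = (1-p)(-4) ⇒ p = 2/3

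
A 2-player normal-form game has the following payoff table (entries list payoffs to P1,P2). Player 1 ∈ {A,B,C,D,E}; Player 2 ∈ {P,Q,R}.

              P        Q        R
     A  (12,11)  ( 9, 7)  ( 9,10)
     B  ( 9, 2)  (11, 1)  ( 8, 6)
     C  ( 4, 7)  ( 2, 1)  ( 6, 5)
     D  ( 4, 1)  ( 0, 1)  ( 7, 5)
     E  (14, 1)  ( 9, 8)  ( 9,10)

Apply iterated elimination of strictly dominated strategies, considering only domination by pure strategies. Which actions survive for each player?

P1 drop C (A beats it: P:12>4 Q:9>2 R:9>6)
P1 drop D (A beats it: P:12>4 Q:9>0 R:9>7)
P2 drop Q (R beats it: A:10>7 B:6>1 E:10>8)
P1 drop B (A beats it: P:12>9 R:9>8)
P1→{A,E} P2→{P,R}

Remaining: P1:{A,E} P2:{P,R}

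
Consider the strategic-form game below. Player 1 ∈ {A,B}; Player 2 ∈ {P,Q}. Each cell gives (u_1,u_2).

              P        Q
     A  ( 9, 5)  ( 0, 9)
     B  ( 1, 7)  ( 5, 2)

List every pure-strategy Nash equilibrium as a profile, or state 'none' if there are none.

(A,P): not NE [P2→Q gives 9>5]
(A,Q): not NE [P1→B gives 5>0]
(B,P): not NE [P1→A gives 9>1]
(B,Q): not NE [P2→P gives 7>2]

PSNE: ∅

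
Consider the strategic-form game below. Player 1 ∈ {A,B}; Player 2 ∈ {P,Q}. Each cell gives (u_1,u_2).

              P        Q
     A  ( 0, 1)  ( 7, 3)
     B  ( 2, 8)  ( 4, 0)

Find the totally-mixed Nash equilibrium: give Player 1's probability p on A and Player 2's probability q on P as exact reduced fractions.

P1 indiff ⇒ q·0+(1-q)·7 = q·2+(1-q)·4 ⇒ q(-2) = (1-q)(-3) ⇒ q = 3/5
P2 indiff ⇒ p·1+(1-p)·8 = p·3+(1-p)·0 ⇒ p(-2) = (1-p)(-8) ⇒ p = 4/5

(p,q) = (4/5, 3/5)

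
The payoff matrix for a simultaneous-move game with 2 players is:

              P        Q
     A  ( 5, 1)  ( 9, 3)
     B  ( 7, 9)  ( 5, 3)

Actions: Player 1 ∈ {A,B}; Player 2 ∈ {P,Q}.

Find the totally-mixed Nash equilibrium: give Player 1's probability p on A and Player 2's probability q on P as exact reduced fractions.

P1 mixes 3/4 on A; P2 mixes 2/3 on P

P1 indiff ⇒ q·5+(1-q)·9 = q·7+(1-q)·5 ⇒ q(-2) = (1-q)(-4) ⇒ q = 2/3
P2 indiff ⇒ p·1+(1-p)·9 = p·3+(1-p)·3 ⇒ p(-2) = (1-p)(-6) ⇒ p = 3/4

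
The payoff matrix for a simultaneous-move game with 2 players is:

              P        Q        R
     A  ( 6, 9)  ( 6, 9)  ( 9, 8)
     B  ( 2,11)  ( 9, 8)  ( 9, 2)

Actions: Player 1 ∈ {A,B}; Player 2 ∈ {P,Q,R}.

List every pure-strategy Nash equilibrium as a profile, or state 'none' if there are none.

NE set: (A,P)

(A,P): NE
(A,Q): not NE [P1→B gives 9>6]
(A,R): not NE [P2→Q gives 9>8]
(B,P): not NE [P1→A gives 6>2]
(B,Q): not NE [P2→P gives 11>8]
(B,R): not NE [P2→P gives 11>2]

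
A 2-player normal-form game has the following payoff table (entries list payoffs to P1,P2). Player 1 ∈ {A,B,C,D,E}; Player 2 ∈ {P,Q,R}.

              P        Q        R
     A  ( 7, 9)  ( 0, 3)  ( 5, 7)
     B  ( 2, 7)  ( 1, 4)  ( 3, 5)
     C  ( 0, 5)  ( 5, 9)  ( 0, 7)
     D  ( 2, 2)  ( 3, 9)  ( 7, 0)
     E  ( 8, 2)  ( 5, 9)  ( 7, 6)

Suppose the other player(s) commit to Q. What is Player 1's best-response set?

u_1(A vs Q) = 0
u_1(B vs Q) = 1
u_1(C vs Q) = 5
u_1(D vs Q) = 3
u_1(E vs Q) = 5
max payoff 5 at {C,E}

BR_1 = {C,E}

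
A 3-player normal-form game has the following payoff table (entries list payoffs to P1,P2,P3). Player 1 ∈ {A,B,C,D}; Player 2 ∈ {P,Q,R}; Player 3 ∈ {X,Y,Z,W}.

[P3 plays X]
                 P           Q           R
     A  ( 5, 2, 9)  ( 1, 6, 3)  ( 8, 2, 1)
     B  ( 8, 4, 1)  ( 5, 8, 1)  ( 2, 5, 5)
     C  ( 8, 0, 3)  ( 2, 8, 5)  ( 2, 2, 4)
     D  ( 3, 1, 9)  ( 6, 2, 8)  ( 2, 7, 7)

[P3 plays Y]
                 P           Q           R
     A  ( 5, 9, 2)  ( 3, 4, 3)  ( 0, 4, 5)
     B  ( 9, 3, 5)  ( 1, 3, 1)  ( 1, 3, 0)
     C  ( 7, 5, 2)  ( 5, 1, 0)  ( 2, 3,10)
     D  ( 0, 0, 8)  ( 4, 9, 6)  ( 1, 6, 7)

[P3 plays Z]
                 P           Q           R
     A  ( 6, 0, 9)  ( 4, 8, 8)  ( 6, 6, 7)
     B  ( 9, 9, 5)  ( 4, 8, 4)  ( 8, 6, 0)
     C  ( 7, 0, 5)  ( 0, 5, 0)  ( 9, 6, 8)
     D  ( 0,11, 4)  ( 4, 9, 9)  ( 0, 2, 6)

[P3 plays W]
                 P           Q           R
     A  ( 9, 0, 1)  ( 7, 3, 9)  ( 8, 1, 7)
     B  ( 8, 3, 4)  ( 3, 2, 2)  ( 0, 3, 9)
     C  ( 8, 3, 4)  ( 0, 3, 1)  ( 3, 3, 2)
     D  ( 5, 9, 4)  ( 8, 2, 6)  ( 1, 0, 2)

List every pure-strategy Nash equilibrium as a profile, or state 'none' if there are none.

PSNE = {(B,P,Y), (B,P,Z)}

(A,P,X): not NE [P1→C gives 8>5; P2→Q gives 6>2]
(A,P,Y): not NE [P1→B gives 9>5; P3→Z gives 9>2]
(A,P,Z): not NE [P1→B gives 9>6; P2→Q gives 8>0]
(A,P,W): not NE [P2→Q gives 3>0; P3→Z gives 9>1]
(A,Q,X): not NE [P1→D gives 6>1; P3→W gives 9>3]
(A,Q,Y): not NE [P1→C gives 5>3; P2→P gives 9>4; P3→W gives 9>3]
(A,Q,Z): not NE [P3→W gives 9>8]
(A,Q,W): not NE [P1→D gives 8>7]
(A,R,X): not NE [P2→Q gives 6>2; P3→W gives 7>1]
(A,R,Y): not NE [P1→C gives 2>0; P2→P gives 9>4; P3→W gives 7>5]
(A,R,Z): not NE [P1→C gives 9>6; P2→Q gives 8>6]
(A,R,W): not NE [P2→Q gives 3>1]
(B,P,X): not NE [P2→Q gives 8>4; P3→Z gives 5>1]
(B,P,Y): NE
(B,P,Z): NE
(B,P,W): not NE [P1→A gives 9>8; P3→Z gives 5>4]
(B,Q,X): not NE [P1→D gives 6>5; P3→Z gives 4>1]
(B,Q,Y): not NE [P1→C gives 5>1; P3→Z gives 4>1]
(B,Q,Z): not NE [P2→P gives 9>8]
(B,Q,W): not NE [P1→D gives 8>3; P2→R gives 3>2; P3→Z gives 4>2]
(B,R,X): not NE [P1→A gives 8>2; P2→Q gives 8>5; P3→W gives 9>5]
(B,R,Y): not NE [P1→C gives 2>1; P3→W gives 9>0]
(B,R,Z): not NE [P1→C gives 9>8; P2→P gives 9>6; P3→W gives 9>0]
(B,R,W): not NE [P1→A gives 8>0]
(C,P,X): not NE [P2→Q gives 8>0; P3→Z gives 5>3]
(C,P,Y): not NE [P1→B gives 9>7; P3→Z gives 5>2]
(C,P,Z): not NE [P1→B gives 9>7; P2→R gives 6>0]
(C,P,W): not NE [P1→A gives 9>8; P3→Z gives 5>4]
(C,Q,X): not NE [P1→D gives 6>2]
(C,Q,Y): not NE [P2→P gives 5>1; P3→X gives 5>0]
(C,Q,Z): not NE [P1→D gives 4>0; P2→R gives 6>5; P3→X gives 5>0]
(C,Q,W): not NE [P1→D gives 8>0; P3→X gives 5>1]
(C,R,X): not NE [P1→A gives 8>2; P2→Q gives 8>2; P3→Y gives 10>4]
(C,R,Y): not NE [P2→P gives 5>3]
(C,R,Z): not NE [P3→Y gives 10>8]
(C,R,W): not NE [P1→A gives 8>3; P3→Y gives 10>2]
(D,P,X): not NE [P1→C gives 8>3; P2→R gives 7>1]
(D,P,Y): not NE [P1→B gives 9>0; P2→Q gives 9>0; P3→X gives 9>8]
(D,P,Z): not NE [P1→B gives 9>0; P3→X gives 9>4]
(D,P,W): not NE [P1→A gives 9>5; P3→X gives 9>4]
(D,Q,X): not NE [P2→R gives 7>2; P3→Z gives 9>8]
(D,Q,Y): not NE [P1→C gives 5>4; P3→Z gives 9>6]
(D,Q,Z): not NE [P2→P gives 11>9]
(D,Q,W): not NE [P2→P gives 9>2; P3→Z gives 9>6]
(D,R,X): not NE [P1→A gives 8>2]
(D,R,Y): not NE [P1→C gives 2>1; P2→Q gives 9>6]
(D,R,Z): not NE [P1→C gives 9>0; P2→P gives 11>2; P3→Y gives 7>6]
(D,R,W): not NE [P1→A gives 8>1; P2→P gives 9>0; P3→Y gives 7>2]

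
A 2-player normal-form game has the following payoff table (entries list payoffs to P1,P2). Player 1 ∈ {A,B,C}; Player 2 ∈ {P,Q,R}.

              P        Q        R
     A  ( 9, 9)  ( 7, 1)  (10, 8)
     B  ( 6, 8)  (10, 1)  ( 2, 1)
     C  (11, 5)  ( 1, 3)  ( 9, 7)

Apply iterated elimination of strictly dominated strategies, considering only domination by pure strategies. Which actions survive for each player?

P2 drop Q (P beats it: A:9>1 B:8>1 C:5>3)
P1 drop B (A beats it: P:9>6 R:10>2)
P1→{A,C} P2→{P,R}

IESDS → P1:{A,C} P2:{P,R}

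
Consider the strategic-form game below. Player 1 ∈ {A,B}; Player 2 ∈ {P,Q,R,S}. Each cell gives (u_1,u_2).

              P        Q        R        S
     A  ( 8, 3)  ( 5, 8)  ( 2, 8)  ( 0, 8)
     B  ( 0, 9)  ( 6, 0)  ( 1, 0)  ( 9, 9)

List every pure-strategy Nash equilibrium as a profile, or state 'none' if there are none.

(A,P): not NE [P2→S gives 8>3]
(A,Q): not NE [P1→B gives 6>5]
(A,R): NE
(A,S): not NE [P1→B gives 9>0]
(B,P): not NE [P1→A gives 8>0]
(B,Q): not NE [P2→S gives 9>0]
(B,R): not NE [P1→A gives 2>1; P2→S gives 9>0]
(B,S): NE

PSNE = {(A,R), (B,S)}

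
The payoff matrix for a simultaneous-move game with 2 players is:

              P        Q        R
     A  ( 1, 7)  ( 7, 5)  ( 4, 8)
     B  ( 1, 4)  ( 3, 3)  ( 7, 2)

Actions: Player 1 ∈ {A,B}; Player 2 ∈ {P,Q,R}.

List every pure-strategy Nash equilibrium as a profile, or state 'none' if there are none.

(A,P): not NE [P2→R gives 8>7]
(A,Q): not NE [P2→R gives 8>5]
(A,R): not NE [P1→B gives 7>4]
(B,P): NE
(B,Q): not NE [P1→A gives 7>3; P2→P gives 4>3]
(B,R): not NE [P2→P gives 4>2]

NE set: (B,P)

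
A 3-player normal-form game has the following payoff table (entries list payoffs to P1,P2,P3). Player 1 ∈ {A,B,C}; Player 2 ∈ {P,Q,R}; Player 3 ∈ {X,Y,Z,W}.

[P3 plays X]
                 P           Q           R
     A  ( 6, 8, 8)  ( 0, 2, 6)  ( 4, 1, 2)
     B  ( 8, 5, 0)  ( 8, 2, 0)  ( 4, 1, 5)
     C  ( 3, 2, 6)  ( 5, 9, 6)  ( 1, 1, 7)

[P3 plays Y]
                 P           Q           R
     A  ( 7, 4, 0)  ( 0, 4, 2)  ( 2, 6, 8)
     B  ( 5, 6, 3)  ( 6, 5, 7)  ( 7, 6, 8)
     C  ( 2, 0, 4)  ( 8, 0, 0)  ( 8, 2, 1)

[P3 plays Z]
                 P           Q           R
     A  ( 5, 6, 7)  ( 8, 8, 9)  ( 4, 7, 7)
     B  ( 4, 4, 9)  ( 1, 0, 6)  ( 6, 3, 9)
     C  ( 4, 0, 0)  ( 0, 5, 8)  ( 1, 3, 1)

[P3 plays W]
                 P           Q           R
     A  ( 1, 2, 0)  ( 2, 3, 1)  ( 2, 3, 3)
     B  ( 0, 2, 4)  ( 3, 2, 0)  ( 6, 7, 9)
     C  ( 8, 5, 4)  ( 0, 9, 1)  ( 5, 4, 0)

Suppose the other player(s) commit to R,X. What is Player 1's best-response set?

P1 best: {A,B}

u_1(A vs R,X) = 4
u_1(B vs R,X) = 4
u_1(C vs R,X) = 1
max payoff 4 at {A,B}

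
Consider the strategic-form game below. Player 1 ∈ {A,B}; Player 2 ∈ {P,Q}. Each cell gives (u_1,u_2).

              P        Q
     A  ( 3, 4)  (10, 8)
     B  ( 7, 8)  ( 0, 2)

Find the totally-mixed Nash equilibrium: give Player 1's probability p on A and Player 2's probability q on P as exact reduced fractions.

P1 mixes 3/5 on A; P2 mixes 5/7 on P

P1 indiff ⇒ q·3+(1-q)·10 = q·7+(1-q)·0 ⇒ q(-4) = (1-q)(-10) ⇒ q = 5/7
P2 indiff ⇒ p·4+(1-p)·8 = p·8+(1-p)·2 ⇒ p(-4) = (1-p)(-6) ⇒ p = 3/5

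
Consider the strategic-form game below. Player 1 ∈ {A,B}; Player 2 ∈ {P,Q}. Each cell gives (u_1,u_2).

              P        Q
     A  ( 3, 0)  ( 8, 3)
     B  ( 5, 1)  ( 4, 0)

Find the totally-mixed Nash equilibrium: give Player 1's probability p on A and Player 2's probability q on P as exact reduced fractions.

P1 indiff ⇒ q·3+(1-q)·8 = q·5+(1-q)·4 ⇒ q(-2) = (1-q)(-4) ⇒ q = 2/3
P2 indiff ⇒ p·0+(1-p)·1 = p·3+(1-p)·0 ⇒ p(-3) = (1-p)(-1) ⇒ p = 1/4

P1 mixes 1/4 on A; P2 mixes 2/3 on P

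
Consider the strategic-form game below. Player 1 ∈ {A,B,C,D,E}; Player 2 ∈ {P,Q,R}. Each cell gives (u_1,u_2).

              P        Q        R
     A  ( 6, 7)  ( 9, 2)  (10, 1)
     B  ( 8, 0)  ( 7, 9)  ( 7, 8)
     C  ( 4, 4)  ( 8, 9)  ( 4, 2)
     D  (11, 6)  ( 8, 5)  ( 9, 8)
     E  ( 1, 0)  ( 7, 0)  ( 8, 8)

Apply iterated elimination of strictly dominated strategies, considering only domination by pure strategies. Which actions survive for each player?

Remaining: P1:{A,D} P2:{P,R}

P1 drop B (D beats it: P:11>8 Q:8>7 R:9>7)
P1 drop C (A beats it: P:6>4 Q:9>8 R:10>4)
P1 drop E (A beats it: P:6>1 Q:9>7 R:10>8)
P2 drop Q (P beats it: A:7>2 D:6>5)
P1→{A,D} P2→{P,R}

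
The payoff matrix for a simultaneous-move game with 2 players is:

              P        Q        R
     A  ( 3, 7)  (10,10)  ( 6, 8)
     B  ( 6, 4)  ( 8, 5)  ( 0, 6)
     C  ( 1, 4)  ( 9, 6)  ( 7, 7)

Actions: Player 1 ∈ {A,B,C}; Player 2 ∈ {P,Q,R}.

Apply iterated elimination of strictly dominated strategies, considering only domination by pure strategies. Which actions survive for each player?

P2 drop P (Q beats it: A:10>7 B:5>4 C:6>4)
P1 drop B (A beats it: Q:10>8 R:6>0)
P1→{A,C} P2→{Q,R}

Remaining: P1:{A,C} P2:{Q,R}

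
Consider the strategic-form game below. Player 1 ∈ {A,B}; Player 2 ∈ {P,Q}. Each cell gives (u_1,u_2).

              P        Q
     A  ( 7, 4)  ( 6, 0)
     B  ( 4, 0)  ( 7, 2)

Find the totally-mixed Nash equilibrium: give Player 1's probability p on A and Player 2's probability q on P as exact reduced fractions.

P1 indiff ⇒ q·7+(1-q)·6 = q·4+(1-q)·7 ⇒ q(3) = (1-q)(1) ⇒ q = 1/4
P2 indiff ⇒ p·4+(1-p)·0 = p·0+(1-p)·2 ⇒ p(4) = (1-p)(2) ⇒ p = 1/3

P1 mixes 1/3 on A; P2 mixes 1/4 on P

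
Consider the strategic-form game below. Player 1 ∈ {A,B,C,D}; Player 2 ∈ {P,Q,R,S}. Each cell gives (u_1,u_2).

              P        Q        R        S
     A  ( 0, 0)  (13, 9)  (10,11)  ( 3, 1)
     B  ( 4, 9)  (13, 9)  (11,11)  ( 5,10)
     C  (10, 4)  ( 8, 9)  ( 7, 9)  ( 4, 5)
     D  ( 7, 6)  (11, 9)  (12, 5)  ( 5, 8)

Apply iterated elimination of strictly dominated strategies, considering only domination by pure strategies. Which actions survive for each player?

P2 drop P (S beats it: A:1>0 B:10>9 C:5>4 D:8>6)
P1 drop C (B beats it: Q:13>8 R:11>7 S:5>4)
P1→{A,B,D} P2→{Q,R,S}

Survivors P1:{A,B,D} P2:{Q,R,S}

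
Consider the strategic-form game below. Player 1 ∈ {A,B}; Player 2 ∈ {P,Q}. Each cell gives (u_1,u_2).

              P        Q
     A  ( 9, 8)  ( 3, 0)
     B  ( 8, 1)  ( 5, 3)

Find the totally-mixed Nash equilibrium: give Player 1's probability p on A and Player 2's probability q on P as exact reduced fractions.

(p,q) = (1/5, 2/3)

P1 indiff ⇒ q·9+(1-q)·3 = q·8+(1-q)·5 ⇒ q(1) = (1-q)(2) ⇒ q = 2/3
P2 indiff ⇒ p·8+(1-p)·1 = p·0+(1-p)·3 ⇒ p(8) = (1-p)(2) ⇒ p = 1/5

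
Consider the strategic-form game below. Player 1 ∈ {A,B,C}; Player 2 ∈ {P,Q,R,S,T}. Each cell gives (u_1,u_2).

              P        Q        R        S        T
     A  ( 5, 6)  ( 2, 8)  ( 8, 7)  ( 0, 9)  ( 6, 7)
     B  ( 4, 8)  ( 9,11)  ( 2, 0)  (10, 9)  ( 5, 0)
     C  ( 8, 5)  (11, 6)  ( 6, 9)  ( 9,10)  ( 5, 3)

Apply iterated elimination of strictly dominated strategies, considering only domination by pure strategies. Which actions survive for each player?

P2 drop P (Q beats it: A:8>6 B:11>8 C:6>5)
P2 drop R (S beats it: A:9>7 B:9>0 C:10>9)
P2 drop T (Q beats it: A:8>7 B:11>0 C:6>3)
P1 drop A (B beats it: Q:9>2 S:10>0)
P1→{B,C} P2→{Q,S}

Survivors P1:{B,C} P2:{Q,S}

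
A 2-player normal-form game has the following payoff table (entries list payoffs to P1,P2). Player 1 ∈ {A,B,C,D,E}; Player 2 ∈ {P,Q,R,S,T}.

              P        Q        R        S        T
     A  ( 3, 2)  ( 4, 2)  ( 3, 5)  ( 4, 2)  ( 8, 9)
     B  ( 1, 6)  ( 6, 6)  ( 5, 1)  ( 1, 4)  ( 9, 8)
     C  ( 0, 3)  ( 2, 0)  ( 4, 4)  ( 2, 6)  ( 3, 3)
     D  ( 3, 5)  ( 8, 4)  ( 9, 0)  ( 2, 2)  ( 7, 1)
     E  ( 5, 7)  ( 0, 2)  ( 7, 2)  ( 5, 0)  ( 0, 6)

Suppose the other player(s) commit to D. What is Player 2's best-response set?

u_2(P vs D) = 5
u_2(Q vs D) = 4
u_2(R vs D) = 0
u_2(S vs D) = 2
u_2(T vs D) = 1
max payoff 5 at {P}

argmax u_2 = {P}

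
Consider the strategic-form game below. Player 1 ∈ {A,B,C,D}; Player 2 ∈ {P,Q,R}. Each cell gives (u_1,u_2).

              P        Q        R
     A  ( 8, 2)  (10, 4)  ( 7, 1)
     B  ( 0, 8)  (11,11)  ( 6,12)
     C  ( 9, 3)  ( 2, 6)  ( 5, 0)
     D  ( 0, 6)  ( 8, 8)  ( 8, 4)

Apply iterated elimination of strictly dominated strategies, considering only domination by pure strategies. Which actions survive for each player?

Survivors P1:{A,B,D} P2:{Q,R}

P2 drop P (Q beats it: A:4>2 B:11>8 C:6>3 D:8>6)
P1 drop C (A beats it: Q:10>2 R:7>5)
P1→{A,B,D} P2→{Q,R}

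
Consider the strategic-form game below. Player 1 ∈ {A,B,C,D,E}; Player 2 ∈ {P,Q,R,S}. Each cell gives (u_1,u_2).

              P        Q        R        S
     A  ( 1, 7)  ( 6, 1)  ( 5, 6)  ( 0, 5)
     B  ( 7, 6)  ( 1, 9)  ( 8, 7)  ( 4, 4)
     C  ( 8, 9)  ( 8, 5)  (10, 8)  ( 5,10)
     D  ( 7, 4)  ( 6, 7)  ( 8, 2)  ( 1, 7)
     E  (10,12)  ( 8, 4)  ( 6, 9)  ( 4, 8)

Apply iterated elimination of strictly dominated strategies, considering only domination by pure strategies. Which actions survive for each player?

IESDS → P1:{C,E} P2:{P,S}

P1 drop A (C beats it: P:8>1 Q:8>6 R:10>5 S:5>0)
P1 drop B (C beats it: P:8>7 Q:8>1 R:10>8 S:5>4)
P1 drop D (C beats it: P:8>7 Q:8>6 R:10>8 S:5>1)
P2 drop Q (P beats it: C:9>5 E:12>4)
P2 drop R (P beats it: C:9>8 E:12>9)
P1→{C,E} P2→{P,S}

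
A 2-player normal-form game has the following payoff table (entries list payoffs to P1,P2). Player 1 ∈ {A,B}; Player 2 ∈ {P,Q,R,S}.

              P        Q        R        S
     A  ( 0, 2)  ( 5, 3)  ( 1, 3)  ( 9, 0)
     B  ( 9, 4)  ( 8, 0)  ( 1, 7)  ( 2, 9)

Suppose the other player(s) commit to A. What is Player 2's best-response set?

u_2(P vs A) = 2
u_2(Q vs A) = 3
u_2(R vs A) = 3
u_2(S vs A) = 0
max payoff 3 at {Q,R}

P2 best: {Q,R}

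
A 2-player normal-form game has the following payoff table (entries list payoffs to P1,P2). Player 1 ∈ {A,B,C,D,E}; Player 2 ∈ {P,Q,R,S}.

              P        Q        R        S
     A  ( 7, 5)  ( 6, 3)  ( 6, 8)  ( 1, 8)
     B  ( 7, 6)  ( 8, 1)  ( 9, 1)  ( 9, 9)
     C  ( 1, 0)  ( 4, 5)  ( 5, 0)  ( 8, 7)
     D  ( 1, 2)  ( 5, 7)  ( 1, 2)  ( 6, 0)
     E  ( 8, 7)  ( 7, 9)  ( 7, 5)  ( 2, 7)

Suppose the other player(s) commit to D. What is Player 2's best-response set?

argmax u_2 = {Q}

u_2(P vs D) = 2
u_2(Q vs D) = 7
u_2(R vs D) = 2
u_2(S vs D) = 0
max payoff 7 at {Q}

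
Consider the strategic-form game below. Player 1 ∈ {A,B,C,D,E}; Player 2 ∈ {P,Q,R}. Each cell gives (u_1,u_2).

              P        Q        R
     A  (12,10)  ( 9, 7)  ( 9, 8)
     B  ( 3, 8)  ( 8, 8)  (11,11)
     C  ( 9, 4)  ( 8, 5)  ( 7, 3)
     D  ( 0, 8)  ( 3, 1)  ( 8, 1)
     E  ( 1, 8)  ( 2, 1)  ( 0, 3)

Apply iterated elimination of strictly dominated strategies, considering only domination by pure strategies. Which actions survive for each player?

Survivors P1:{A,B} P2:{P,R}

P1 drop C (A beats it: P:12>9 Q:9>8 R:9>7)
P1 drop D (A beats it: P:12>0 Q:9>3 R:9>8)
P1 drop E (A beats it: P:12>1 Q:9>2 R:9>0)
P2 drop Q (R beats it: A:8>7 B:11>8)
P1→{A,B} P2→{P,R}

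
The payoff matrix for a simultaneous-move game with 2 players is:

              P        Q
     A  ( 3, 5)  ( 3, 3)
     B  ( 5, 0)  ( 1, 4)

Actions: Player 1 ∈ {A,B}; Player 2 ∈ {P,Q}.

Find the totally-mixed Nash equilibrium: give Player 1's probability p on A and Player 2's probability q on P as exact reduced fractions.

P1 mixes 2/3 on A; P2 mixes 1/2 on P

P1 indiff ⇒ q·3+(1-q)·3 = q·5+(1-q)·1 ⇒ q(-2) = (1-q)(-2) ⇒ q = 1/2
P2 indiff ⇒ p·5+(1-p)·0 = p·3+(1-p)·4 ⇒ p(2) = (1-p)(4) ⇒ p = 2/3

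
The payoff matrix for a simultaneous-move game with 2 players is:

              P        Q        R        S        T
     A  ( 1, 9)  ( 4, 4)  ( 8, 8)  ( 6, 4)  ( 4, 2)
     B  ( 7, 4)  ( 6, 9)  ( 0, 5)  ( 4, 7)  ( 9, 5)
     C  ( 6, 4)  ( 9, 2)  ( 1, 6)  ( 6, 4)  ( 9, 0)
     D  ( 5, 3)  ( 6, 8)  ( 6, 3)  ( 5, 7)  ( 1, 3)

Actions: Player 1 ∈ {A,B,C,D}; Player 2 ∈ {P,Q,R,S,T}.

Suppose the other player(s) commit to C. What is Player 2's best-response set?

u_2(P vs C) = 4
u_2(Q vs C) = 2
u_2(R vs C) = 6
u_2(S vs C) = 4
u_2(T vs C) = 0
max payoff 6 at {R}

argmax u_2 = {R}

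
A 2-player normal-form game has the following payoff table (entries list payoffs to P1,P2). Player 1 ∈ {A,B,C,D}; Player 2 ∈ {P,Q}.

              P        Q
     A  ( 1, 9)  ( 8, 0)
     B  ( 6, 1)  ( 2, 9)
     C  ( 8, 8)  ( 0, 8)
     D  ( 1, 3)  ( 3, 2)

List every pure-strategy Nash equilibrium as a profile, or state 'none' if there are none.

PSNE = {(C,P)}

(A,P): not NE [P1→C gives 8>1]
(A,Q): not NE [P2→P gives 9>0]
(B,P): not NE [P1→C gives 8>6; P2→Q gives 9>1]
(B,Q): not NE [P1→A gives 8>2]
(C,P): NE
(C,Q): not NE [P1→A gives 8>0]
(D,P): not NE [P1→C gives 8>1]
(D,Q): not NE [P1→A gives 8>3; P2→P gives 3>2]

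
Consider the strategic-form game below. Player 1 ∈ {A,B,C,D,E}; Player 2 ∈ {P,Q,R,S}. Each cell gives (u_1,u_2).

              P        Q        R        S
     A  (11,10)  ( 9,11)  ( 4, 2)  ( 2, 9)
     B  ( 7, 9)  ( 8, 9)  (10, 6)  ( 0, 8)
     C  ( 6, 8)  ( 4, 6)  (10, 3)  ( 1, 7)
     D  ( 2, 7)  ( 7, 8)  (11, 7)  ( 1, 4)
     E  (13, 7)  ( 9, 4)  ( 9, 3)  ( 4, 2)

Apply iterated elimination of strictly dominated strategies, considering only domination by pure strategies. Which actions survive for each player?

P2 drop R (Q beats it: A:11>2 B:9>6 C:6>3 D:8>7 E:4>3)
P1 drop B (A beats it: P:11>7 Q:9>8 S:2>0)
P1 drop C (A beats it: P:11>6 Q:9>4 S:2>1)
P1 drop D (A beats it: P:11>2 Q:9>7 S:2>1)
P2 drop S (P beats it: A:10>9 E:7>2)
P1→{A,E} P2→{P,Q}

Survivors P1:{A,E} P2:{P,Q}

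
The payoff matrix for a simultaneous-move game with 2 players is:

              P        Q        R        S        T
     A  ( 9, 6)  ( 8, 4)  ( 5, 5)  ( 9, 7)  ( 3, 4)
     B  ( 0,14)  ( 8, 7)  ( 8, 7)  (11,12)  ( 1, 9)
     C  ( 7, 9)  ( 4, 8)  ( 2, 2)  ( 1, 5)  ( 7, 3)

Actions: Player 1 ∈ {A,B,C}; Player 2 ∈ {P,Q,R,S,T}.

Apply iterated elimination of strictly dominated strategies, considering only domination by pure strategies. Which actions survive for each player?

IESDS → P1:{A,B} P2:{P,S}

P2 drop Q (P beats it: A:6>4 B:14>7 C:9>8)
P2 drop R (P beats it: A:6>5 B:14>7 C:9>2)
P2 drop T (P beats it: A:6>4 B:14>9 C:9>3)
P1 drop C (A beats it: P:9>7 S:9>1)
P1→{A,B} P2→{P,S}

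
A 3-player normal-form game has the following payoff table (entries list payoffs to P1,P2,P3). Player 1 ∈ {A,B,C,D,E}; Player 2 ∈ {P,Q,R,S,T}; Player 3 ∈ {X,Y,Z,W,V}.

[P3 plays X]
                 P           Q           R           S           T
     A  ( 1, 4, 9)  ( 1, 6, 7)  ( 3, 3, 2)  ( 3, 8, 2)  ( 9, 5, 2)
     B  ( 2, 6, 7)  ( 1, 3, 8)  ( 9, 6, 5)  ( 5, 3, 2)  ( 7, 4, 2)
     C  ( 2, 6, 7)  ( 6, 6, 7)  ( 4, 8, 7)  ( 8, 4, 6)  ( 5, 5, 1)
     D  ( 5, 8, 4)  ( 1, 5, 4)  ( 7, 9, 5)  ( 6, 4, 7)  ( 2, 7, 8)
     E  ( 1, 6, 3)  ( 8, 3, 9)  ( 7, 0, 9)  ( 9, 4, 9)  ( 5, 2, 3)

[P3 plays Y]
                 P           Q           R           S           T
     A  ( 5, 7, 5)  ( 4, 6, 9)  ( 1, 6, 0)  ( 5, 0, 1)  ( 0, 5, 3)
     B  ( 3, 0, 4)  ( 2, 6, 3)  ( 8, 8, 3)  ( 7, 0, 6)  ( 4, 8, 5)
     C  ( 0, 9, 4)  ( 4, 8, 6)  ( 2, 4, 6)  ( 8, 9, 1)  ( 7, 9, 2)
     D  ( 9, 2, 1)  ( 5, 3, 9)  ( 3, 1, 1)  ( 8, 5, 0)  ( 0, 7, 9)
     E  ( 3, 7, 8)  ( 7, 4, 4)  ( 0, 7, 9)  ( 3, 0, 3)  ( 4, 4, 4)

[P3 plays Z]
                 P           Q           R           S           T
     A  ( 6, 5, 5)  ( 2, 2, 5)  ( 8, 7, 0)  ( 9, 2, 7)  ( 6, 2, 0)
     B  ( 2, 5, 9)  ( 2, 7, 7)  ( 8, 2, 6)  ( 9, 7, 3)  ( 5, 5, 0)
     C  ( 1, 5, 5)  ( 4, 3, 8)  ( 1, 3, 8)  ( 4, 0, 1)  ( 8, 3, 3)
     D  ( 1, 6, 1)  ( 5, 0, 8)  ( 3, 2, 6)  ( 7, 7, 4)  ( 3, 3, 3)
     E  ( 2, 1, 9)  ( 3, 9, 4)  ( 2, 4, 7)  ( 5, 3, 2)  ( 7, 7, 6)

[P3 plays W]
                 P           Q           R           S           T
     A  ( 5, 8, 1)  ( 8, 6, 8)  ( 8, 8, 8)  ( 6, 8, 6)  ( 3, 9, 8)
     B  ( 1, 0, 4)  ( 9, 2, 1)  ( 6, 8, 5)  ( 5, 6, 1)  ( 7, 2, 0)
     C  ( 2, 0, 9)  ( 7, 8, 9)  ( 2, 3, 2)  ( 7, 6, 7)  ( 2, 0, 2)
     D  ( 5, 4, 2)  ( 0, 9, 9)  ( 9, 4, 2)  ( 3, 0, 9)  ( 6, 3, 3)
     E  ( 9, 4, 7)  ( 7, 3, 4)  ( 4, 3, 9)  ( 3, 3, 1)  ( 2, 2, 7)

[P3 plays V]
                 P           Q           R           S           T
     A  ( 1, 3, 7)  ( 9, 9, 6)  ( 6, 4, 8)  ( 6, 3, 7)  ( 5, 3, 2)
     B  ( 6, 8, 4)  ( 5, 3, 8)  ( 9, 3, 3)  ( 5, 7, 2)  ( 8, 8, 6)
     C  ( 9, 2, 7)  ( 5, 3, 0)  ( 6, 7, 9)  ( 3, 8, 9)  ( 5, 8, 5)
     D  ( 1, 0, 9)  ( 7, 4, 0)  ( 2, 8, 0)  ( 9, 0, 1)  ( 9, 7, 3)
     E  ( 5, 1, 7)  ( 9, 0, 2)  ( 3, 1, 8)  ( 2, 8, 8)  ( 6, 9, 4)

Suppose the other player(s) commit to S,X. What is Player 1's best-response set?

u_1(A vs S,X) = 3
u_1(B vs S,X) = 5
u_1(C vs S,X) = 8
u_1(D vs S,X) = 6
u_1(E vs S,X) = 9
max payoff 9 at {E}

argmax u_1 = {E}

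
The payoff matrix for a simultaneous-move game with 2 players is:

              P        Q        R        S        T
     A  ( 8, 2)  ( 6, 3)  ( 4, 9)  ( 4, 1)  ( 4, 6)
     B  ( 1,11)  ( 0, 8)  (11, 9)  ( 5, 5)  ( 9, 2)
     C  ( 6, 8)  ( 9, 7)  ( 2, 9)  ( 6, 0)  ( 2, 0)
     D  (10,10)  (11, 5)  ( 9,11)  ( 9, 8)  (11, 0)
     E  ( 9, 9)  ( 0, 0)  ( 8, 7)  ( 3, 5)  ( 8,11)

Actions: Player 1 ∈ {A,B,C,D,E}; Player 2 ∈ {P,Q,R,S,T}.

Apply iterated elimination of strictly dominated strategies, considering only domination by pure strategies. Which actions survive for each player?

P1 drop A (D beats it: P:10>8 Q:11>6 R:9>4 S:9>4 T:11>4)
P1 drop C (D beats it: P:10>6 Q:11>9 R:9>2 S:9>6 T:11>2)
P1 drop E (D beats it: P:10>9 Q:11>0 R:9>8 S:9>3 T:11>8)
P2 drop Q (P beats it: B:11>8 D:10>5)
P2 drop S (P beats it: B:11>5 D:10>8)
P2 drop T (P beats it: B:11>2 D:10>0)
P1→{B,D} P2→{P,R}

Survivors P1:{B,D} P2:{P,R}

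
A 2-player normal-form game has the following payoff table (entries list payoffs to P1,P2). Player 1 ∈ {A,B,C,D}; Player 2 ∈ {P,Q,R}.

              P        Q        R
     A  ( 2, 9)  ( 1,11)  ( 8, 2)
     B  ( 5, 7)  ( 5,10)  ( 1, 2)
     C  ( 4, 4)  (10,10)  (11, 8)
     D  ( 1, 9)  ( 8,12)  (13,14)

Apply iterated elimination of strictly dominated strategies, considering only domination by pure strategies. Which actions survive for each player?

P1 drop A (C beats it: P:4>2 Q:10>1 R:11>8)
P2 drop P (Q beats it: B:10>7 C:10>4 D:12>9)
P1 drop B (C beats it: Q:10>5 R:11>1)
P1→{C,D} P2→{Q,R}

Remaining: P1:{C,D} P2:{Q,R}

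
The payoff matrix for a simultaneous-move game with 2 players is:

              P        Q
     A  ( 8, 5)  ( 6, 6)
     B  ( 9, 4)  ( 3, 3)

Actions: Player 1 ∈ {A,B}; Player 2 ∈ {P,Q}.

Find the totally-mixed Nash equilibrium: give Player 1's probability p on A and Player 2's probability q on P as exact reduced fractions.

P1 indiff ⇒ q·8+(1-q)·6 = q·9+(1-q)·3 ⇒ q(-1) = (1-q)(-3) ⇒ q = 3/4
P2 indiff ⇒ p·5+(1-p)·4 = p·6+(1-p)·3 ⇒ p(-1) = (1-p)(-1) ⇒ p = 1/2

p=1/2, q=3/4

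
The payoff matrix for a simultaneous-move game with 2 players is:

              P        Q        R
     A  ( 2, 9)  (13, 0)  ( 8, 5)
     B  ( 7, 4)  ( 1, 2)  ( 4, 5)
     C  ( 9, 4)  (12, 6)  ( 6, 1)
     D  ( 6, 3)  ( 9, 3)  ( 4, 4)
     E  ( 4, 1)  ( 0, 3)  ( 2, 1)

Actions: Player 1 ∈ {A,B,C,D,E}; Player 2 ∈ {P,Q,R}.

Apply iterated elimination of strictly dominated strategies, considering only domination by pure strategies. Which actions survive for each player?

Remaining: P1:{A,C} P2:{P,Q}

P1 drop B (C beats it: P:9>7 Q:12>1 R:6>4)
P1 drop D (C beats it: P:9>6 Q:12>9 R:6>4)
P1 drop E (C beats it: P:9>4 Q:12>0 R:6>2)
P2 drop R (P beats it: A:9>5 C:4>1)
P1→{A,C} P2→{P,Q}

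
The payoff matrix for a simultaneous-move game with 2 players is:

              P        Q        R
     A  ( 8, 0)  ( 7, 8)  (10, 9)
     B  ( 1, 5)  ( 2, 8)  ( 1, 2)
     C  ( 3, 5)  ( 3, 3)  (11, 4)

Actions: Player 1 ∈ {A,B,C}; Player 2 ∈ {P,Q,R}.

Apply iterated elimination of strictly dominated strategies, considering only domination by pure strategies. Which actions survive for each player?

P1 drop B (A beats it: P:8>1 Q:7>2 R:10>1)
P2 drop Q (R beats it: A:9>8 C:4>3)
P1→{A,C} P2→{P,R}

IESDS → P1:{A,C} P2:{P,R}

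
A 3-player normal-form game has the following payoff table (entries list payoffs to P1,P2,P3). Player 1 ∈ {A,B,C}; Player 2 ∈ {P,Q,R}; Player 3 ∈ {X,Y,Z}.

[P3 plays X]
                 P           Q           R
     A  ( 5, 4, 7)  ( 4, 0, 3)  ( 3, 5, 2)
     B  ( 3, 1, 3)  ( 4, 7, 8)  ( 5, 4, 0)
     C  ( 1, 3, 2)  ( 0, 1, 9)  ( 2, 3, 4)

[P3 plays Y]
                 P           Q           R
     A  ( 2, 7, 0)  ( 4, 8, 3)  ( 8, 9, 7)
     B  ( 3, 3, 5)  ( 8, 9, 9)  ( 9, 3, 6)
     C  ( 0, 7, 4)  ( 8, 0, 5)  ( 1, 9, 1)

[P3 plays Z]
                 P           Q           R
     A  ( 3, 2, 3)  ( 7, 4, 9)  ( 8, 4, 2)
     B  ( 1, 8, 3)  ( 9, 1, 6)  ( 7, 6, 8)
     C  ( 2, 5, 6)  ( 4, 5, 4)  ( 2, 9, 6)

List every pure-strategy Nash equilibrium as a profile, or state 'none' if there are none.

Nash profiles: (B,Q,Y)

(A,P,X): not NE [P2→R gives 5>4]
(A,P,Y): not NE [P1→B gives 3>2; P2→R gives 9>7; P3→X gives 7>0]
(A,P,Z): not NE [P2→R gives 4>2; P3→X gives 7>3]
(A,Q,X): not NE [P2→R gives 5>0; P3→Z gives 9>3]
(A,Q,Y): not NE [P1→C gives 8>4; P2→R gives 9>8; P3→Z gives 9>3]
(A,Q,Z): not NE [P1→B gives 9>7]
(A,R,X): not NE [P1→B gives 5>3; P3→Y gives 7>2]
(A,R,Y): not NE [P1→B gives 9>8]
(A,R,Z): not NE [P3→Y gives 7>2]
(B,P,X): not NE [P1→A gives 5>3; P2→Q gives 7>1; P3→Y gives 5>3]
(B,P,Y): not NE [P2→Q gives 9>3]
(B,P,Z): not NE [P1→A gives 3>1; P3→Y gives 5>3]
(B,Q,X): not NE [P3→Y gives 9>8]
(B,Q,Y): NE
(B,Q,Z): not NE [P2→P gives 8>1; P3→Y gives 9>6]
(B,R,X): not NE [P2→Q gives 7>4; P3→Z gives 8>0]
(B,R,Y): not NE [P2→Q gives 9>3; P3→Z gives 8>6]
(B,R,Z): not NE [P1→A gives 8>7; P2→P gives 8>6]
(C,P,X): not NE [P1→A gives 5>1; P3→Z gives 6>2]
(C,P,Y): not NE [P1→B gives 3>0; P2→R gives 9>7; P3→Z gives 6>4]
(C,P,Z): not NE [P1→A gives 3>2; P2→R gives 9>5]
(C,Q,X): not NE [P1→B gives 4>0; P2→R gives 3>1]
(C,Q,Y): not NE [P2→R gives 9>0; P3→X gives 9>5]
(C,Q,Z): not NE [P1→B gives 9>4; P2→R gives 9>5; P3→X gives 9>4]
(C,R,X): not NE [P1→B gives 5>2; P3→Z gives 6>4]
(C,R,Y): not NE [P1→B gives 9>1; P3→Z gives 6>1]
(C,R,Z): not NE [P1→A gives 8>2]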